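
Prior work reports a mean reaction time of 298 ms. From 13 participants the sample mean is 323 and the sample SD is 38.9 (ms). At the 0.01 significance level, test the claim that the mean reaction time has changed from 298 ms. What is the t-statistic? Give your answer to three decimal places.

H0: μ = 298; H1: μ ≠ 298 (one-sample t-test, two-sided).
t = (x̄ − μ₀)/(s/√n) = (323 − 298)/(38.9/√13) = 2.317
df = n − 1 = 12
Two-sided p-value ≈ 0.039
Since p ≈ 0.039 > α = 0.01, fail to reject H0; the data do not provide sufficient evidence against H0.

2.317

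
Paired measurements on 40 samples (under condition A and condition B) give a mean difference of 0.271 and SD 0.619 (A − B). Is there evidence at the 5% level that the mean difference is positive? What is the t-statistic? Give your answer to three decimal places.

H0: μ_d = 0; H1: μ_d > 0 (paired t-test on the differences, right-tailed).
t = d̄/(s_d/√n) = 0.271/(0.619/√40) = 2.769
df = n − 1 = 39
p-value = P(T ≥ 2.769) ≈ 0.004
Since p ≈ 0.004 < α = 0.05, reject H0; the evidence is statistically significant.

2.769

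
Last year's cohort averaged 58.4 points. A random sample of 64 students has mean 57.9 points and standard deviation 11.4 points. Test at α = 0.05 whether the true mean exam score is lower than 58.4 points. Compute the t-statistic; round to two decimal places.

H0: μ = 58.4; H1: μ < 58.4 (one-sample t-test, left-tailed).
t = (x̄ − μ₀)/(s/√n) = (57.9 − 58.4)/(11.4/√64) = -0.35
df = n − 1 = 63
p-value = P(T ≤ -0.35) ≈ 0.363
Since p ≈ 0.363 > α = 0.05, fail to reject H0; the data do not provide sufficient evidence against H0.

-0.35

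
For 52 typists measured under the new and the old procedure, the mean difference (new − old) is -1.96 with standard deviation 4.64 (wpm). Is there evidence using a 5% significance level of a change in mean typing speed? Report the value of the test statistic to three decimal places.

H0: μ_d = 0; H1: μ_d ≠ 0 (paired t-test on the differences, two-sided).
t = d̄/(s_d/√n) = -1.96/(4.64/√52) = -3.046
df = n − 1 = 51
Two-sided p-value ≈ 0.004
Since p ≈ 0.004 < α = 0.05, reject H0; the evidence is statistically significant.

-3.046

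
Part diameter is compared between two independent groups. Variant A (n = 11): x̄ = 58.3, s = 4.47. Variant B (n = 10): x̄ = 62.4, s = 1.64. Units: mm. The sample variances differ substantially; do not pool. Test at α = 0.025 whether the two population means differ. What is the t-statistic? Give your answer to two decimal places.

-2.84

Let group 1 = variant A, group 2 = variant B. H0: μ_1 = μ_2; H1: μ_1 ≠ μ_2 (Welch's two-sample t-test, two-sided).
t = (x̄_1 − x̄_2)/√(s_1²/n_1 + s_2²/n_2) = (58.3 − 62.4)/√(4.47²/11 + 1.64²/10) = -2.84
Welch–Satterthwaite df ≈ 12.87
Two-sided p-value ≈ 0.014
Since p ≈ 0.014 < α = 0.025, reject H0; the data support H1.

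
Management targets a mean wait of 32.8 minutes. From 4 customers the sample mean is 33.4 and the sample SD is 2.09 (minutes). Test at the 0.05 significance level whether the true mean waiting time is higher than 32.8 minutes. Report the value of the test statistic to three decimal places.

0.574

H0: μ = 32.8; H1: μ > 32.8 (one-sample t-test, right-tailed).
t = (x̄ − μ₀)/(s/√n) = (33.4 − 32.8)/(2.09/√4) = 0.574
df = n − 1 = 3
p-value = P(T ≥ 0.574) ≈ 0.303
Since p ≈ 0.303 > α = 0.05, fail to reject H0; the evidence is not statistically significant.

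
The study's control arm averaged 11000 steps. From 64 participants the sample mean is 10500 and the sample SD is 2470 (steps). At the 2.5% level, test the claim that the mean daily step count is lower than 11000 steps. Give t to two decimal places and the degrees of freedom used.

H0: μ = 11000; H1: μ < 11000 (one-sample t-test, left-tailed).
t = (x̄ − μ₀)/(s/√n) = (10500 − 11000)/(2470/√64) = -1.62
df = n − 1 = 63
p-value = P(T ≤ -1.62) ≈ 0.0552
Since p ≈ 0.0552 > α = 0.025, fail to reject H0; the evidence is not statistically significant.

t = -1.62, df = 63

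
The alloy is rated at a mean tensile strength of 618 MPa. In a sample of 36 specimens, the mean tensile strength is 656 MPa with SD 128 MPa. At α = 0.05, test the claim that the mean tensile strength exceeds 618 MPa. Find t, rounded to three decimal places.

1.781

H0: μ = 618; H1: μ > 618 (one-sample t-test, right-tailed).
t = (x̄ − μ₀)/(s/√n) = (656 − 618)/(128/√36) = 1.781
df = n − 1 = 35
p-value = P(T ≥ 1.781) ≈ 0.0418
Since p ≈ 0.0418 < α = 0.05, reject H0; the evidence is statistically significant.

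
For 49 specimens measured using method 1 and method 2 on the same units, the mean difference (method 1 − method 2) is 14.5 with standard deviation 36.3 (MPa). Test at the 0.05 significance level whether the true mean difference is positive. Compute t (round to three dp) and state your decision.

H0: μ_d = 0; H1: μ_d > 0 (paired t-test on the differences, right-tailed).
t = d̄/(s_d/√n) = 14.5/(36.3/√49) = 2.796
df = n − 1 = 48
p-value = P(T ≥ 2.796) ≈ 0.004
Since p ≈ 0.004 < α = 0.05, reject H0; the evidence is statistically significant.

t = 2.796; reject H0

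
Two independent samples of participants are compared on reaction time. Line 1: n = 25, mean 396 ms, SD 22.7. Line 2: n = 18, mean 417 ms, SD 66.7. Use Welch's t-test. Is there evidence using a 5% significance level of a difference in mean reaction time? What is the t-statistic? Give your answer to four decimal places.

-1.2833

Let group 1 = line 1, group 2 = line 2. H0: μ_1 = μ_2; H1: μ_1 ≠ μ_2 (Welch's two-sample t-test, two-sided).
t = (x̄_1 − x̄_2)/√(s_1²/n_1 + s_2²/n_2) = (396 − 417)/√(22.7²/25 + 66.7²/18) = -1.2833
Welch–Satterthwaite df ≈ 19.86
Two-sided p-value ≈ 0.2142
Since p ≈ 0.2142 > α = 0.05, fail to reject H0; the evidence is not statistically significant.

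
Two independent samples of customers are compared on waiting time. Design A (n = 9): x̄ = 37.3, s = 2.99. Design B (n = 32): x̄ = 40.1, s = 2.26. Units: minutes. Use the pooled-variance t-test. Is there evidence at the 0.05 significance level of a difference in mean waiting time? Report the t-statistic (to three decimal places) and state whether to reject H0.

t = -3.057; reject H0

Let group 1 = design A, group 2 = design B. H0: μ_1 = μ_2; H1: μ_1 ≠ μ_2 (two-sample pooled-variance t-test, two-sided).
s_p² = [(9−1)·2.99² + (32−1)·2.26²]/(9+32−2) = 5.89375
t = (37.3 − 40.1)/√[5.89375·(1/9 + 1/32)] = -3.057
df = n₁ + n₂ − 2 = 39
Two-sided p-value ≈ 0.0040
Since p ≈ 0.0040 < α = 0.05, reject H0; the evidence is statistically significant.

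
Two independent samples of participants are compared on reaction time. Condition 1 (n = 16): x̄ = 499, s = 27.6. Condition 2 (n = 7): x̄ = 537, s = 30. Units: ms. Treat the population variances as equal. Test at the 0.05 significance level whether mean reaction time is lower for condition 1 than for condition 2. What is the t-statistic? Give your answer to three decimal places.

-2.962

Let group 1 = condition 1, group 2 = condition 2. H0: μ_1 = μ_2; H1: μ_1 < μ_2 (two-sample pooled-variance t-test, left-tailed).
s_p² = [(16−1)·27.6² + (7−1)·30²]/(16+7−2) = 801.257
t = (499 − 537)/√[801.257·(1/16 + 1/7)] = -2.962
df = n₁ + n₂ − 2 = 21
p-value = P(T ≤ -2.962) ≈ 0.004
Since p ≈ 0.004 < α = 0.05, reject H0; the data support H1.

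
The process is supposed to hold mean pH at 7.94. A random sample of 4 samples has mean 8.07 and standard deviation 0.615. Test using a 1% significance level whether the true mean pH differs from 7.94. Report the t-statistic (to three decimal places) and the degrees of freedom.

H0: μ = 7.94; H1: μ ≠ 7.94 (one-sample t-test, two-sided).
t = (x̄ − μ₀)/(s/√n) = (8.07 − 7.94)/(0.615/√4) = 0.423
df = n − 1 = 3
Two-sided p-value ≈ 0.701
Since p ≈ 0.701 > α = 0.01, fail to reject H0; the data do not provide sufficient evidence against H0.

t = 0.423, df = 3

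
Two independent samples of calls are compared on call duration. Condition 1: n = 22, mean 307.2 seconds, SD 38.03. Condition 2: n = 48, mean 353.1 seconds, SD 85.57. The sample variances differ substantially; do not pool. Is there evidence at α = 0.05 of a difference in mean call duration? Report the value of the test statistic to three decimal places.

-3.107

Let group 1 = condition 1, group 2 = condition 2. H0: μ_1 = μ_2; H1: μ_1 ≠ μ_2 (Welch's two-sample t-test, two-sided).
t = (x̄_1 − x̄_2)/√(s_1²/n_1 + s_2²/n_2) = (307.2 − 353.1)/√(38.03²/22 + 85.57²/48) = -3.107
Welch–Satterthwaite df ≈ 67.98
Two-sided p-value ≈ 0.0028
Since p ≈ 0.0028 < α = 0.05, reject H0; the data support H1.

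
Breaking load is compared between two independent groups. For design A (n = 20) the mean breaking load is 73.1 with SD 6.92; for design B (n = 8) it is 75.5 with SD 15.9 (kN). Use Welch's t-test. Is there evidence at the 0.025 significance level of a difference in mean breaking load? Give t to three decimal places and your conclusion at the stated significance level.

Let group 1 = design A, group 2 = design B. H0: μ_1 = μ_2; H1: μ_1 ≠ μ_2 (Welch's two-sample t-test, two-sided).
t = (x̄_1 − x̄_2)/√(s_1²/n_1 + s_2²/n_2) = (73.1 − 75.5)/√(6.92²/20 + 15.9²/8) = -0.412
Welch–Satterthwaite df ≈ 8.08
Two-sided p-value ≈ 0.691
Since p ≈ 0.691 > α = 0.025, fail to reject H0; the data do not provide sufficient evidence against H0.

t = -0.412; fail to reject H0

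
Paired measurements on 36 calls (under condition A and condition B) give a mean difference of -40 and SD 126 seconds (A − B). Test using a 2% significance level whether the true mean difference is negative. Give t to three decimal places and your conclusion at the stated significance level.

t = -1.905; fail to reject H0

H0: μ_d = 0; H1: μ_d < 0 (paired t-test on the differences, left-tailed).
t = d̄/(s_d/√n) = -40/(126/√36) = -1.905
df = n − 1 = 35
p-value = P(T ≤ -1.905) ≈ 0.033
Since p ≈ 0.033 > α = 0.02, fail to reject H0; the data do not provide sufficient evidence against H0.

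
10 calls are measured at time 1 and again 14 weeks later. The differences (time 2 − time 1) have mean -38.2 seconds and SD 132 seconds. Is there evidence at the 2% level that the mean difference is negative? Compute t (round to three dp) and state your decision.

t = -0.915; fail to reject H0

H0: μ_d = 0; H1: μ_d < 0 (paired t-test on the differences, left-tailed).
t = d̄/(s_d/√n) = -38.2/(132/√10) = -0.915
df = n − 1 = 9
p-value = P(T ≤ -0.915) ≈ 0.1920
Since p ≈ 0.1920 > α = 0.02, fail to reject H0; the evidence is not statistically significant.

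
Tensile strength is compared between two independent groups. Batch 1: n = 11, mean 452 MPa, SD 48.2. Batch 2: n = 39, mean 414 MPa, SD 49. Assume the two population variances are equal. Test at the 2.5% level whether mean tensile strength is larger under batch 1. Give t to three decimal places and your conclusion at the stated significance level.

Let group 1 = batch 1, group 2 = batch 2. H0: μ_1 = μ_2; H1: μ_1 > μ_2 (two-sample pooled-variance t-test, right-tailed).
s_p² = [(11−1)·48.2² + (39−1)·49²]/(11+39−2) = 2384.8
t = (452 − 414)/√[2384.8·(1/11 + 1/39)] = 2.279
df = n₁ + n₂ − 2 = 48
p-value = P(T ≥ 2.279) ≈ 0.014
Since p ≈ 0.014 < α = 0.025, reject H0; the evidence is statistically significant.

t = 2.279; reject H0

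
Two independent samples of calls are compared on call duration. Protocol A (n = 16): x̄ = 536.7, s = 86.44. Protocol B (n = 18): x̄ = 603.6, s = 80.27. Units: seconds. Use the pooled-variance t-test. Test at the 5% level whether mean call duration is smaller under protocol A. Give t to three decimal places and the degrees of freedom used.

t = -2.340, df = 32

Let group 1 = protocol A, group 2 = protocol B. H0: μ_1 = μ_2; H1: μ_1 < μ_2 (two-sample pooled-variance t-test, left-tailed).
s_p² = [(16−1)·86.44² + (18−1)·80.27²]/(16+18−2) = 6925.43
t = (536.7 − 603.6)/√[6925.43·(1/16 + 1/18)] = -2.340
df = n₁ + n₂ − 2 = 32
p-value = P(T ≤ -2.340) ≈ 0.013
Since p ≈ 0.013 < α = 0.05, reject H0; the evidence is statistically significant.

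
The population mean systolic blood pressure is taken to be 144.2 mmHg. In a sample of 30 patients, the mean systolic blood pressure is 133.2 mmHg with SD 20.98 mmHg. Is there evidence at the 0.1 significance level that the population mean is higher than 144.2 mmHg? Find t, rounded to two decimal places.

H0: μ = 144.2; H1: μ > 144.2 (one-sample t-test, right-tailed).
t = (x̄ − μ₀)/(s/√n) = (133.2 − 144.2)/(20.98/√30) = -2.87
df = n − 1 = 29
p-value = P(T ≥ -2.87) ≈ 0.9962
Since p ≈ 0.9962 > α = 0.1, fail to reject H0; the data do not provide sufficient evidence against H0.

-2.87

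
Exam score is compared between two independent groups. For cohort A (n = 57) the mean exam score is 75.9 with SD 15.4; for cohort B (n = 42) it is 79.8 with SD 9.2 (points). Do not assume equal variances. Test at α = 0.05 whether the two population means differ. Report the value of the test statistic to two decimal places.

-1.57

Let group 1 = cohort A, group 2 = cohort B. H0: μ_1 = μ_2; H1: μ_1 ≠ μ_2 (Welch's two-sample t-test, two-sided).
t = (x̄_1 − x̄_2)/√(s_1²/n_1 + s_2²/n_2) = (75.9 − 79.8)/√(15.4²/57 + 9.2²/42) = -1.57
Welch–Satterthwaite df ≈ 93.44
Two-sided p-value ≈ 0.120
Since p ≈ 0.120 > α = 0.05, fail to reject H0; the evidence is not statistically significant.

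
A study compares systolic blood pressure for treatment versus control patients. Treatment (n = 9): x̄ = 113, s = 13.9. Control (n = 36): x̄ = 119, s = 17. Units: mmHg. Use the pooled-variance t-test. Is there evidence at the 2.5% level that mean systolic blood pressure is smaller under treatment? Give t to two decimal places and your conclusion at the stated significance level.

t = -0.98; fail to reject H0

Let group 1 = treatment, group 2 = control. H0: μ_1 = μ_2; H1: μ_1 < μ_2 (two-sample pooled-variance t-test, left-tailed).
s_p² = [(9−1)·13.9² + (36−1)·17²]/(9+36−2) = 271.179
t = (113 − 119)/√[271.179·(1/9 + 1/36)] = -0.98
df = n₁ + n₂ − 2 = 43
p-value = P(T ≤ -0.98) ≈ 0.167
Since p ≈ 0.167 > α = 0.025, fail to reject H0; the data do not provide sufficient evidence against H0.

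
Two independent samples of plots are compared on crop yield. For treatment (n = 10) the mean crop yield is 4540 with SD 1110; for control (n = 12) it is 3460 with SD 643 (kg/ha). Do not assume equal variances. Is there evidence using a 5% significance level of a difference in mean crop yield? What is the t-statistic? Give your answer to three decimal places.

Let group 1 = treatment, group 2 = control. H0: μ_1 = μ_2; H1: μ_1 ≠ μ_2 (Welch's two-sample t-test, two-sided).
t = (x̄_1 − x̄_2)/√(s_1²/n_1 + s_2²/n_2) = (4540 − 3460)/√(1110²/10 + 643²/12) = 2.720
Welch–Satterthwaite df ≈ 13.85
Two-sided p-value ≈ 0.0167
Since p ≈ 0.0167 < α = 0.05, reject H0; the evidence is statistically significant.

2.720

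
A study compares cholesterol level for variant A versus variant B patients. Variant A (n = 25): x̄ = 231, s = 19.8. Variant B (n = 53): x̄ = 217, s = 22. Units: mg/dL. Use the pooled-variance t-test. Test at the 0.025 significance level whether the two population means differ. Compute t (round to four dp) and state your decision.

t = 2.7052; reject H0

Let group 1 = variant A, group 2 = variant B. H0: μ_1 = μ_2; H1: μ_1 ≠ μ_2 (two-sample pooled-variance t-test, two-sided).
s_p² = [(25−1)·19.8² + (53−1)·22²]/(25+53−2) = 454.96
t = (231 − 217)/√[454.96·(1/25 + 1/53)] = 2.7052
df = n₁ + n₂ − 2 = 76
Two-sided p-value ≈ 0.008
Since p ≈ 0.008 < α = 0.025, reject H0; the data support H1.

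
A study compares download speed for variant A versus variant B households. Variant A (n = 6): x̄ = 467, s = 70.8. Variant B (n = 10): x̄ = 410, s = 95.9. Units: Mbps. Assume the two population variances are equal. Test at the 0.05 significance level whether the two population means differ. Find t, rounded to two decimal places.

Let group 1 = variant A, group 2 = variant B. H0: μ_1 = μ_2; H1: μ_1 ≠ μ_2 (two-sample pooled-variance t-test, two-sided).
s_p² = [(6−1)·70.8² + (10−1)·95.9²]/(6+10−2) = 7702.46
t = (467 − 410)/√[7702.46·(1/6 + 1/10)] = 1.26
df = n₁ + n₂ − 2 = 14
Two-sided p-value ≈ 0.2291
Since p ≈ 0.2291 > α = 0.05, fail to reject H0; the evidence is not statistically significant.

1.26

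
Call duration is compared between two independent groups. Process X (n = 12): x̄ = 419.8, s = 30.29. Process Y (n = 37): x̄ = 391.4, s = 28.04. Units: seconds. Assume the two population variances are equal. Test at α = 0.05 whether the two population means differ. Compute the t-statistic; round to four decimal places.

2.9910

Let group 1 = process X, group 2 = process Y. H0: μ_1 = μ_2; H1: μ_1 ≠ μ_2 (two-sample pooled-variance t-test, two-sided).
s_p² = [(12−1)·30.29² + (37−1)·28.04²]/(12+37−2) = 816.958
t = (419.8 − 391.4)/√[816.958·(1/12 + 1/37)] = 2.9910
df = n₁ + n₂ − 2 = 47
Two-sided p-value ≈ 0.004
Since p ≈ 0.004 < α = 0.05, reject H0; the data support H1.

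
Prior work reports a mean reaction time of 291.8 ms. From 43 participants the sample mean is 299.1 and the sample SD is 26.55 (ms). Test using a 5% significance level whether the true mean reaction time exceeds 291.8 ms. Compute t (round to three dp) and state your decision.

t = 1.803; reject H0

H0: μ = 291.8; H1: μ > 291.8 (one-sample t-test, right-tailed).
t = (x̄ − μ₀)/(s/√n) = (299.1 − 291.8)/(26.55/√43) = 1.803
df = n − 1 = 42
p-value = P(T ≥ 1.803) ≈ 0.039
Since p ≈ 0.039 < α = 0.05, reject H0; the data support H1.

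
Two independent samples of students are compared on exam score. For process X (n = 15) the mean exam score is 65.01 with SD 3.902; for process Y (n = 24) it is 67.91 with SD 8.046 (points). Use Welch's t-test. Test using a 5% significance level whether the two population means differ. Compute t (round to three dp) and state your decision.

Let group 1 = process X, group 2 = process Y. H0: μ_1 = μ_2; H1: μ_1 ≠ μ_2 (Welch's two-sample t-test, two-sided).
t = (x̄_1 − x̄_2)/√(s_1²/n_1 + s_2²/n_2) = (65.01 − 67.91)/√(3.902²/15 + 8.046²/24) = -1.505
Welch–Satterthwaite df ≈ 35.34
Two-sided p-value ≈ 0.1412
Since p ≈ 0.1412 > α = 0.05, fail to reject H0; the data do not provide sufficient evidence against H0.

t = -1.505; fail to reject H0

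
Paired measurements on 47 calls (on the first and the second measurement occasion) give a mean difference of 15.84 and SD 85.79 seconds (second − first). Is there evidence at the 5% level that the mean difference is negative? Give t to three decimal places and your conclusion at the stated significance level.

t = 1.266; fail to reject H0

H0: μ_d = 0; H1: μ_d < 0 (paired t-test on the differences, left-tailed).
t = d̄/(s_d/√n) = 15.84/(85.79/√47) = 1.266
df = n − 1 = 46
p-value = P(T ≤ 1.266) ≈ 0.8940
Since p ≈ 0.8940 > α = 0.05, fail to reject H0; the data do not provide sufficient evidence against H0.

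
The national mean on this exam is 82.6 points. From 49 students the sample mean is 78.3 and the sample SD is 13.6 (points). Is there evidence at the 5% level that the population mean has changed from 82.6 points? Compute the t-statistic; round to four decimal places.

H0: μ = 82.6; H1: μ ≠ 82.6 (one-sample t-test, two-sided).
t = (x̄ − μ₀)/(s/√n) = (78.3 − 82.6)/(13.6/√49) = -2.2132
df = n − 1 = 48
Two-sided p-value ≈ 0.032
Since p ≈ 0.032 < α = 0.05, reject H0; the data support H1.

-2.2132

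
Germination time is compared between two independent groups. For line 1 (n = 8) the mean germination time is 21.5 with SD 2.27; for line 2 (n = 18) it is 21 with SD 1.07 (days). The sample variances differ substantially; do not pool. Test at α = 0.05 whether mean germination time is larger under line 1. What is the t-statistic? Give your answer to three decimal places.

Let group 1 = line 1, group 2 = line 2. H0: μ_1 = μ_2; H1: μ_1 > μ_2 (Welch's two-sample t-test, right-tailed).
t = (x̄_1 − x̄_2)/√(s_1²/n_1 + s_2²/n_2) = (21.5 − 21)/√(2.27²/8 + 1.07²/18) = 0.594
Welch–Satterthwaite df ≈ 8.42
p-value = P(T ≥ 0.594) ≈ 0.2840
Since p ≈ 0.2840 > α = 0.05, fail to reject H0; the data do not provide sufficient evidence against H0.

0.594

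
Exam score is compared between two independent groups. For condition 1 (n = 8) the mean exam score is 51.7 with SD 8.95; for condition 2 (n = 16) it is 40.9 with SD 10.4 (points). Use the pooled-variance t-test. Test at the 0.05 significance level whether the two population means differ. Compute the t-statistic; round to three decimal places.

2.504

Let group 1 = condition 1, group 2 = condition 2. H0: μ_1 = μ_2; H1: μ_1 ≠ μ_2 (two-sample pooled-variance t-test, two-sided).
s_p² = [(8−1)·8.95² + (16−1)·10.4²]/(8+16−2) = 99.2326
t = (51.7 − 40.9)/√[99.2326·(1/8 + 1/16)] = 2.504
df = n₁ + n₂ − 2 = 22
Two-sided p-value ≈ 0.020
Since p ≈ 0.020 < α = 0.05, reject H0; the data support H1.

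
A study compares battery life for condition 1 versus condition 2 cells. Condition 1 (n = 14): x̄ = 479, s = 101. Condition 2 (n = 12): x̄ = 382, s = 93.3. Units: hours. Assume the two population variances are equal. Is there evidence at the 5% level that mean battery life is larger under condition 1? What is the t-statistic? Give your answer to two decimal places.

2.53

Let group 1 = condition 1, group 2 = condition 2. H0: μ_1 = μ_2; H1: μ_1 > μ_2 (two-sample pooled-variance t-test, right-tailed).
s_p² = [(14−1)·101² + (12−1)·93.3²]/(14+12−2) = 9515.28
t = (479 − 382)/√[9515.28·(1/14 + 1/12)] = 2.53
df = n₁ + n₂ − 2 = 24
p-value = P(T ≥ 2.53) ≈ 0.009
Since p ≈ 0.009 < α = 0.05, reject H0; the data support H1.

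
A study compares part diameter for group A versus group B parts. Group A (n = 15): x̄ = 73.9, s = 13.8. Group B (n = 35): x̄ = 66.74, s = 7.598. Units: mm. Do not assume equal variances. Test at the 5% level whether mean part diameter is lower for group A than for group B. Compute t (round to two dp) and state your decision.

Let group 1 = group A, group 2 = group B. H0: μ_1 = μ_2; H1: μ_1 < μ_2 (Welch's two-sample t-test, left-tailed).
t = (x̄_1 − x̄_2)/√(s_1²/n_1 + s_2²/n_2) = (73.9 − 66.74)/√(13.8²/15 + 7.598²/35) = 1.89
Welch–Satterthwaite df ≈ 17.75
p-value = P(T ≤ 1.89) ≈ 0.962
Since p ≈ 0.962 > α = 0.05, fail to reject H0; the data do not provide sufficient evidence against H0.

t = 1.89; fail to reject H0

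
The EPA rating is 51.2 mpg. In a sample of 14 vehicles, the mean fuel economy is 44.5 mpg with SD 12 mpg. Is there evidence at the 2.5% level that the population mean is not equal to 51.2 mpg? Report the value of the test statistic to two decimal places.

H0: μ = 51.2; H1: μ ≠ 51.2 (one-sample t-test, two-sided).
t = (x̄ − μ₀)/(s/√n) = (44.5 − 51.2)/(12/√14) = -2.09
df = n − 1 = 13
Two-sided p-value ≈ 0.0569
Since p ≈ 0.0569 > α = 0.025, fail to reject H0; the evidence is not statistically significant.

-2.09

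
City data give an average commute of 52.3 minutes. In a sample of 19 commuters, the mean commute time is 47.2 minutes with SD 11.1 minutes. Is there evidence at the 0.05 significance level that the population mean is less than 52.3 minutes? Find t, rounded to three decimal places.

H0: μ = 52.3; H1: μ < 52.3 (one-sample t-test, left-tailed).
t = (x̄ − μ₀)/(s/√n) = (47.2 − 52.3)/(11.1/√19) = -2.003
df = n − 1 = 18
p-value = P(T ≤ -2.003) ≈ 0.0303
Since p ≈ 0.0303 < α = 0.05, reject H0; the data support H1.

-2.003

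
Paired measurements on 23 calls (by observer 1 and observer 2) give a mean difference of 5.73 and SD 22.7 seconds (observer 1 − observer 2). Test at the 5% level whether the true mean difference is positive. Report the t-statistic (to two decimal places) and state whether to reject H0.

H0: μ_d = 0; H1: μ_d > 0 (paired t-test on the differences, right-tailed).
t = d̄/(s_d/√n) = 5.73/(22.7/√23) = 1.21
df = n − 1 = 22
p-value = P(T ≥ 1.21) ≈ 0.119
Since p ≈ 0.119 > α = 0.05, fail to reject H0; the evidence is not statistically significant.

t = 1.21; fail to reject H0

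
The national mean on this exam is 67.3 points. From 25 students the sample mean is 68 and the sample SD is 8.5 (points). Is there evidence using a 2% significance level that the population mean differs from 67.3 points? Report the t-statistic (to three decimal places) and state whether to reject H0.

H0: μ = 67.3; H1: μ ≠ 67.3 (one-sample t-test, two-sided).
t = (x̄ − μ₀)/(s/√n) = (68 − 67.3)/(8.5/√25) = 0.412
df = n − 1 = 24
Two-sided p-value ≈ 0.684
Since p ≈ 0.684 > α = 0.02, fail to reject H0; the evidence is not statistically significant.

t = 0.412; fail to reject H0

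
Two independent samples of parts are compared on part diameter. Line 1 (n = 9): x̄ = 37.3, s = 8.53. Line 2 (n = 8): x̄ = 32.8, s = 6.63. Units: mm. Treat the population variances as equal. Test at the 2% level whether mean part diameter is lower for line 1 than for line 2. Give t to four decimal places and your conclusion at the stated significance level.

Let group 1 = line 1, group 2 = line 2. H0: μ_1 = μ_2; H1: μ_1 < μ_2 (two-sample pooled-variance t-test, left-tailed).
s_p² = [(9−1)·8.53² + (8−1)·6.63²]/(9+8−2) = 59.319
t = (37.3 − 32.8)/√[59.319·(1/9 + 1/8)] = 1.2024
df = n₁ + n₂ − 2 = 15
p-value = P(T ≤ 1.2024) ≈ 0.8761
Since p ≈ 0.8761 > α = 0.02, fail to reject H0; the data do not provide sufficient evidence against H0.

t = 1.2024; fail to reject H0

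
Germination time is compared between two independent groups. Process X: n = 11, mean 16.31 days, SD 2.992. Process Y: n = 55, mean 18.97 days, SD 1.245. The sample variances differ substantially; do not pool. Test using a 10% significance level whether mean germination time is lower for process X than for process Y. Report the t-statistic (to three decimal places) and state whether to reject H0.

Let group 1 = process X, group 2 = process Y. H0: μ_1 = μ_2; H1: μ_1 < μ_2 (Welch's two-sample t-test, left-tailed).
t = (x̄_1 − x̄_2)/√(s_1²/n_1 + s_2²/n_2) = (16.31 − 18.97)/√(2.992²/11 + 1.245²/55) = -2.899
Welch–Satterthwaite df ≈ 10.70
p-value = P(T ≤ -2.899) ≈ 0.0074
Since p ≈ 0.0074 < α = 0.1, reject H0; the evidence is statistically significant.

t = -2.899; reject H0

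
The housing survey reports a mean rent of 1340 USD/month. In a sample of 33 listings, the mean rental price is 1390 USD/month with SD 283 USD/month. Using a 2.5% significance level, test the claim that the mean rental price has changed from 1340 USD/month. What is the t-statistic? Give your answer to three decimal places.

H0: μ = 1340; H1: μ ≠ 1340 (one-sample t-test, two-sided).
t = (x̄ − μ₀)/(s/√n) = (1390 − 1340)/(283/√33) = 1.015
df = n − 1 = 32
Two-sided p-value ≈ 0.318
Since p ≈ 0.318 > α = 0.025, fail to reject H0; the data do not provide sufficient evidence against H0.

1.015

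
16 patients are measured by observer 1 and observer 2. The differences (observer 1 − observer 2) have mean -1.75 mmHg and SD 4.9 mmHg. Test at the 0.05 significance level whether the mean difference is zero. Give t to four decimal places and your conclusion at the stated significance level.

t = -1.4286; fail to reject H0

H0: μ_d = 0; H1: μ_d ≠ 0 (paired t-test on the differences, two-sided).
t = d̄/(s_d/√n) = -1.75/(4.9/√16) = -1.4286
df = n − 1 = 15
Two-sided p-value ≈ 0.174
Since p ≈ 0.174 > α = 0.05, fail to reject H0; the data do not provide sufficient evidence against H0.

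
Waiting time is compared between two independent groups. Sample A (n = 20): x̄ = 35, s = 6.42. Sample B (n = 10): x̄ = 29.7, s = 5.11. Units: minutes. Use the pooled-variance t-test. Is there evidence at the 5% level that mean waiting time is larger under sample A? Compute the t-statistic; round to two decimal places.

2.27

Let group 1 = sample A, group 2 = sample B. H0: μ_1 = μ_2; H1: μ_1 > μ_2 (two-sample pooled-variance t-test, right-tailed).
s_p² = [(20−1)·6.42² + (10−1)·5.11²]/(20+10−2) = 36.3614
t = (35 − 29.7)/√[36.3614·(1/20 + 1/10)] = 2.27
df = n₁ + n₂ − 2 = 28
p-value = P(T ≥ 2.27) ≈ 0.0156
Since p ≈ 0.0156 < α = 0.05, reject H0; the evidence is statistically significant.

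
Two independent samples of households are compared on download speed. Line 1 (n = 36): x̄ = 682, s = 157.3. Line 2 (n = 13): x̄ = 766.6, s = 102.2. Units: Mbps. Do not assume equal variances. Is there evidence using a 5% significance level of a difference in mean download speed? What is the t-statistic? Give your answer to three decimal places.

-2.191

Let group 1 = line 1, group 2 = line 2. H0: μ_1 = μ_2; H1: μ_1 ≠ μ_2 (Welch's two-sample t-test, two-sided).
t = (x̄_1 − x̄_2)/√(s_1²/n_1 + s_2²/n_2) = (682 − 766.6)/√(157.3²/36 + 102.2²/13) = -2.191
Welch–Satterthwaite df ≈ 33.03
Two-sided p-value ≈ 0.036
Since p ≈ 0.036 < α = 0.05, reject H0; the evidence is statistically significant.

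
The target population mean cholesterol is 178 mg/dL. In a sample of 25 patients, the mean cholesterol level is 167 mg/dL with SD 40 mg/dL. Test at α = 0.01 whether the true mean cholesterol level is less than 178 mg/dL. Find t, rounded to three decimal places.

-1.375

H0: μ = 178; H1: μ < 178 (one-sample t-test, left-tailed).
t = (x̄ − μ₀)/(s/√n) = (167 − 178)/(40/√25) = -1.375
df = n − 1 = 24
p-value = P(T ≤ -1.375) ≈ 0.091
Since p ≈ 0.091 > α = 0.01, fail to reject H0; the evidence is not statistically significant.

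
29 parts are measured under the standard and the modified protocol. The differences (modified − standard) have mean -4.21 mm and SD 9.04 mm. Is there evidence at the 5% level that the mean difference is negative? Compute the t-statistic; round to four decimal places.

-2.5079

H0: μ_d = 0; H1: μ_d < 0 (paired t-test on the differences, left-tailed).
t = d̄/(s_d/√n) = -4.21/(9.04/√29) = -2.5079
df = n − 1 = 28
p-value = P(T ≤ -2.5079) ≈ 0.0091
Since p ≈ 0.0091 < α = 0.05, reject H0; the evidence is statistically significant.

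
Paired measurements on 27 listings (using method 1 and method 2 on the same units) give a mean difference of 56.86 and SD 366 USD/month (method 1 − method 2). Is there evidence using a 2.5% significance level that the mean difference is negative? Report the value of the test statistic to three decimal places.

H0: μ_d = 0; H1: μ_d < 0 (paired t-test on the differences, left-tailed).
t = d̄/(s_d/√n) = 56.86/(366/√27) = 0.807
df = n − 1 = 26
p-value = P(T ≤ 0.807) ≈ 0.7866
Since p ≈ 0.7866 > α = 0.025, fail to reject H0; the data do not provide sufficient evidence against H0.

0.807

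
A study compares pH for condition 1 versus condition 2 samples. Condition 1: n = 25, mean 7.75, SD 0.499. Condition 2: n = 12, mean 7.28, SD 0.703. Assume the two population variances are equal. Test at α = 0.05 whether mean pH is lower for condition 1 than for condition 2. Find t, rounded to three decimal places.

Let group 1 = condition 1, group 2 = condition 2. H0: μ_1 = μ_2; H1: μ_1 < μ_2 (two-sample pooled-variance t-test, left-tailed).
s_p² = [(25−1)·0.499² + (12−1)·0.703²]/(25+12−2) = 0.326066
t = (7.75 − 7.28)/√[0.326066·(1/25 + 1/12)] = 2.344
df = n₁ + n₂ − 2 = 35
p-value = P(T ≤ 2.344) ≈ 0.9876
Since p ≈ 0.9876 > α = 0.05, fail to reject H0; the data do not provide sufficient evidence against H0.

2.344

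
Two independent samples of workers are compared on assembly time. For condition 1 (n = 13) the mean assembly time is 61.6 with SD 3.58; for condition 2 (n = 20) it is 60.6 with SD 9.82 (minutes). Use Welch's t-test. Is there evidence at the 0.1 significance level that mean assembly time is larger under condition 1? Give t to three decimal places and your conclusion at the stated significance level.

Let group 1 = condition 1, group 2 = condition 2. H0: μ_1 = μ_2; H1: μ_1 > μ_2 (Welch's two-sample t-test, right-tailed).
t = (x̄_1 − x̄_2)/√(s_1²/n_1 + s_2²/n_2) = (61.6 − 60.6)/√(3.58²/13 + 9.82²/20) = 0.415
Welch–Satterthwaite df ≈ 25.85
p-value = P(T ≥ 0.415) ≈ 0.3408
Since p ≈ 0.3408 > α = 0.1, fail to reject H0; the evidence is not statistically significant.

t = 0.415; fail to reject H0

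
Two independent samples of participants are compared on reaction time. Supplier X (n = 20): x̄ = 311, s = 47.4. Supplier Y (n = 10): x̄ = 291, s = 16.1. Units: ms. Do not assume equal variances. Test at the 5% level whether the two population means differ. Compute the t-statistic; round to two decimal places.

1.70

Let group 1 = supplier X, group 2 = supplier Y. H0: μ_1 = μ_2; H1: μ_1 ≠ μ_2 (Welch's two-sample t-test, two-sided).
t = (x̄_1 − x̄_2)/√(s_1²/n_1 + s_2²/n_2) = (311 − 291)/√(47.4²/20 + 16.1²/10) = 1.70
Welch–Satterthwaite df ≈ 25.87
Two-sided p-value ≈ 0.1009
Since p ≈ 0.1009 > α = 0.05, fail to reject H0; the evidence is not statistically significant.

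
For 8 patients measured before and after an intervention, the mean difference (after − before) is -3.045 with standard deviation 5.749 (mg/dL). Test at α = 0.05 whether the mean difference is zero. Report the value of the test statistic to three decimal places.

H0: μ_d = 0; H1: μ_d ≠ 0 (paired t-test on the differences, two-sided).
t = d̄/(s_d/√n) = -3.045/(5.749/√8) = -1.498
df = n − 1 = 7
Two-sided p-value ≈ 0.178
Since p ≈ 0.178 > α = 0.05, fail to reject H0; the data do not provide sufficient evidence against H0.

-1.498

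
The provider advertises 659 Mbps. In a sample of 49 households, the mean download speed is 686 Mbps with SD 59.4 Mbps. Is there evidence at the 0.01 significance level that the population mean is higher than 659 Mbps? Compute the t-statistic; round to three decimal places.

H0: μ = 659; H1: μ > 659 (one-sample t-test, right-tailed).
t = (x̄ − μ₀)/(s/√n) = (686 − 659)/(59.4/√49) = 3.182
df = n − 1 = 48
p-value = P(T ≥ 3.182) ≈ 0.0013
Since p ≈ 0.0013 < α = 0.01, reject H0; the evidence is statistically significant.

3.182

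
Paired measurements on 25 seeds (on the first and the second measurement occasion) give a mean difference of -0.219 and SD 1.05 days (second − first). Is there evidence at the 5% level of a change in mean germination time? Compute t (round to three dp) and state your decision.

H0: μ_d = 0; H1: μ_d ≠ 0 (paired t-test on the differences, two-sided).
t = d̄/(s_d/√n) = -0.219/(1.05/√25) = -1.043
df = n − 1 = 24
Two-sided p-value ≈ 0.307
Since p ≈ 0.307 > α = 0.05, fail to reject H0; the evidence is not statistically significant.

t = -1.043; fail to reject H0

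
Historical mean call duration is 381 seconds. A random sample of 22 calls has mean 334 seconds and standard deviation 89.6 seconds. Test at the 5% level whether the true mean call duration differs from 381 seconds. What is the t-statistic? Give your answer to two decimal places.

-2.46

H0: μ = 381; H1: μ ≠ 381 (one-sample t-test, two-sided).
t = (x̄ − μ₀)/(s/√n) = (334 − 381)/(89.6/√22) = -2.46
df = n − 1 = 21
Two-sided p-value ≈ 0.023
Since p ≈ 0.023 < α = 0.05, reject H0; the evidence is statistically significant.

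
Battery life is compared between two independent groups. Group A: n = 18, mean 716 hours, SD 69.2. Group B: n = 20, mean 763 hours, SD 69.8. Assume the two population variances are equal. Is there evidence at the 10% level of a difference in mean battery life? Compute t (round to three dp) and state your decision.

Let group 1 = group A, group 2 = group B. H0: μ_1 = μ_2; H1: μ_1 ≠ μ_2 (two-sample pooled-variance t-test, two-sided).
s_p² = [(18−1)·69.2² + (20−1)·69.8²]/(18+20−2) = 4832.66
t = (716 − 763)/√[4832.66·(1/18 + 1/20)] = -2.081
df = n₁ + n₂ − 2 = 36
Two-sided p-value ≈ 0.0446
Since p ≈ 0.0446 < α = 0.1, reject H0; the evidence is statistically significant.

t = -2.081; reject H0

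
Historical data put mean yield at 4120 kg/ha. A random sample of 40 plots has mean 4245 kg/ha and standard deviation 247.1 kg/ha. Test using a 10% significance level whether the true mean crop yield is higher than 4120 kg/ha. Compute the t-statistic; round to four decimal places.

3.1994

H0: μ = 4120; H1: μ > 4120 (one-sample t-test, right-tailed).
t = (x̄ − μ₀)/(s/√n) = (4245 − 4120)/(247.1/√40) = 3.1994
df = n − 1 = 39
p-value = P(T ≥ 3.1994) ≈ 0.001
Since p ≈ 0.001 < α = 0.1, reject H0; the evidence is statistically significant.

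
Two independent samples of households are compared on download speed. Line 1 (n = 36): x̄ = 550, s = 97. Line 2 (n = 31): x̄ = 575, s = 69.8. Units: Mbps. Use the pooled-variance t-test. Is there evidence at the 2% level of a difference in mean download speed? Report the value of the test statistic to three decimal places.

-1.193

Let group 1 = line 1, group 2 = line 2. H0: μ_1 = μ_2; H1: μ_1 ≠ μ_2 (two-sample pooled-variance t-test, two-sided).
s_p² = [(36−1)·97² + (31−1)·69.8²]/(36+31−2) = 7315.02
t = (550 − 575)/√[7315.02·(1/36 + 1/31)] = -1.193
df = n₁ + n₂ − 2 = 65
Two-sided p-value ≈ 0.237
Since p ≈ 0.237 > α = 0.02, fail to reject H0; the data do not provide sufficient evidence against H0.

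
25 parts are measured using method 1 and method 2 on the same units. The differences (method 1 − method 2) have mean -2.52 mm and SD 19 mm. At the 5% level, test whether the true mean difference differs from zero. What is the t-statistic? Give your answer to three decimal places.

H0: μ_d = 0; H1: μ_d ≠ 0 (paired t-test on the differences, two-sided).
t = d̄/(s_d/√n) = -2.52/(19/√25) = -0.663
df = n − 1 = 24
Two-sided p-value ≈ 0.5135
Since p ≈ 0.5135 > α = 0.05, fail to reject H0; the evidence is not statistically significant.

-0.663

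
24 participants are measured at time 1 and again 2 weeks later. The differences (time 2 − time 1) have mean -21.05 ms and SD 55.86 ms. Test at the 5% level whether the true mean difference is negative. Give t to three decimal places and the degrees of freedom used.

t = -1.846, df = 23

H0: μ_d = 0; H1: μ_d < 0 (paired t-test on the differences, left-tailed).
t = d̄/(s_d/√n) = -21.05/(55.86/√24) = -1.846
df = n − 1 = 23
p-value = P(T ≤ -1.846) ≈ 0.039
Since p ≈ 0.039 < α = 0.05, reject H0; the evidence is statistically significant.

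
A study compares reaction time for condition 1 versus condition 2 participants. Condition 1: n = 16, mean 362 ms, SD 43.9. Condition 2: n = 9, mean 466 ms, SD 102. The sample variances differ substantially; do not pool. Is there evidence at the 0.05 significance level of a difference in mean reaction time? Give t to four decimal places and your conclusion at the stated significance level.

Let group 1 = condition 1, group 2 = condition 2. H0: μ_1 = μ_2; H1: μ_1 ≠ μ_2 (Welch's two-sample t-test, two-sided).
t = (x̄_1 − x̄_2)/√(s_1²/n_1 + s_2²/n_2) = (362 − 466)/√(43.9²/16 + 102²/9) = -2.9109
Welch–Satterthwaite df ≈ 9.70
Two-sided p-value ≈ 0.0160
Since p ≈ 0.0160 < α = 0.05, reject H0; the evidence is statistically significant.

t = -2.9109; reject H0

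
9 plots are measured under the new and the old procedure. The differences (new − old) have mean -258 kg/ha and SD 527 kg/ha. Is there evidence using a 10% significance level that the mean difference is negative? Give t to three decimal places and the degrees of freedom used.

H0: μ_d = 0; H1: μ_d < 0 (paired t-test on the differences, left-tailed).
t = d̄/(s_d/√n) = -258/(527/√9) = -1.469
df = n − 1 = 8
p-value = P(T ≤ -1.469) ≈ 0.090
Since p ≈ 0.090 < α = 0.1, reject H0; the evidence is statistically significant.

t = -1.469, df = 8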